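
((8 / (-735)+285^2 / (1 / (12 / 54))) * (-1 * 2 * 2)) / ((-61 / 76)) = 4033089568 / 44835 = 89954.04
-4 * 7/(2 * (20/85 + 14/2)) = -238/123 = -1.93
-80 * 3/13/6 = -40/13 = -3.08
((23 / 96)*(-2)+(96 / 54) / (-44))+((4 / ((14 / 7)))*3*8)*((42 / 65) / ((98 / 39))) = 11.82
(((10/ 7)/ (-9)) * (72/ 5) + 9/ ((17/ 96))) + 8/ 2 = 6252/ 119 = 52.54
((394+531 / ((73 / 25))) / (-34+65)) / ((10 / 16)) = 336296 / 11315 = 29.72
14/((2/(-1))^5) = -7/16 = -0.44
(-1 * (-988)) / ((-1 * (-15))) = 988 / 15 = 65.87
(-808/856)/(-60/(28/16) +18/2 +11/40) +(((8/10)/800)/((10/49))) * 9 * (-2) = -189050561/3746605000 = -0.05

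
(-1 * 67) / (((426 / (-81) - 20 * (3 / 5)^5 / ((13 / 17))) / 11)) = 161679375 / 1599898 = 101.06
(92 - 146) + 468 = 414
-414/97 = -4.27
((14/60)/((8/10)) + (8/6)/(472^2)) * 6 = 48735/27848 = 1.75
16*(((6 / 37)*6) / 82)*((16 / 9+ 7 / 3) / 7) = 32 / 287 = 0.11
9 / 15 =3 / 5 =0.60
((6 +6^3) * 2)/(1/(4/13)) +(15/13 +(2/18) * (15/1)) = 5438/39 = 139.44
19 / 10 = 1.90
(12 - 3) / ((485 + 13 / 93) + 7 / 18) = 5022 / 270925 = 0.02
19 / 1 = 19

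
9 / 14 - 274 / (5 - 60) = 4331 / 770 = 5.62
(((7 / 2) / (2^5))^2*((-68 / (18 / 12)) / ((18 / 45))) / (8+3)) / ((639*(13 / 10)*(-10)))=4165 / 280710144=0.00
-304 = -304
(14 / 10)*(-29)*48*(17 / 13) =-2548.43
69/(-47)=-1.47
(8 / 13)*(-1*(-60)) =480 / 13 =36.92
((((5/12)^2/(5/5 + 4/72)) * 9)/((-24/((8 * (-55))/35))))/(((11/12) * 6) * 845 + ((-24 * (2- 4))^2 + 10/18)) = 7425/66572884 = 0.00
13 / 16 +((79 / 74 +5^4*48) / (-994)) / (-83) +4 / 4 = 53142639 / 24420592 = 2.18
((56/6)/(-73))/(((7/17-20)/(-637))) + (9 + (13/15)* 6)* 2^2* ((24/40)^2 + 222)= 115096037312/9115875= 12625.89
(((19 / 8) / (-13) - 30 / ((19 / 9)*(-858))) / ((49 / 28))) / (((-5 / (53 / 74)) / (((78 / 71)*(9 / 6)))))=1722447 / 76866020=0.02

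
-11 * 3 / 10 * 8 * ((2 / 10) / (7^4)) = -132 / 60025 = -0.00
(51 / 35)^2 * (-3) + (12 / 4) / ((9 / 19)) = -0.04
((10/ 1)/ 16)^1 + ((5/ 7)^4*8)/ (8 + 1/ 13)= 356105/ 403368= 0.88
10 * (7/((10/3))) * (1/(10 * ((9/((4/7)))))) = 2/15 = 0.13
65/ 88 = 0.74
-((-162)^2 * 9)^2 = -55788550416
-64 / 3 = -21.33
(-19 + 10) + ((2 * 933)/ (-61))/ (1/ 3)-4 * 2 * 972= -7876.77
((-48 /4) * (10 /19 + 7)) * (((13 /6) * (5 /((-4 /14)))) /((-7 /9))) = -83655 /19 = -4402.89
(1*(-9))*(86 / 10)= -387 / 5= -77.40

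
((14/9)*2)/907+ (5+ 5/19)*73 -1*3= 59125141/155097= 381.21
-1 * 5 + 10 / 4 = -5 / 2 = -2.50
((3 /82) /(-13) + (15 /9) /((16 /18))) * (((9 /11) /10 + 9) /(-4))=-7975017 /1876160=-4.25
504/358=252/179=1.41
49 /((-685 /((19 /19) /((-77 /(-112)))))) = -784 /7535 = -0.10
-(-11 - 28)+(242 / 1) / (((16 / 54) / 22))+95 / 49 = 1764925 / 98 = 18009.44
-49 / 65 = -0.75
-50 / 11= -4.55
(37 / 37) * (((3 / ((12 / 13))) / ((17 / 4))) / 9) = 0.08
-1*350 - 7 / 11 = -350.64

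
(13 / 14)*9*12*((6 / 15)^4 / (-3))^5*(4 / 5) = -109051904 / 30040740966796875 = -0.00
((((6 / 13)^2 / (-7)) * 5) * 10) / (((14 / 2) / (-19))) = 34200 / 8281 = 4.13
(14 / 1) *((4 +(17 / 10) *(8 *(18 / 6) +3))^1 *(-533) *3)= -5585307 / 5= -1117061.40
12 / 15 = 4 / 5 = 0.80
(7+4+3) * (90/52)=315/13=24.23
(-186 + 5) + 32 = -149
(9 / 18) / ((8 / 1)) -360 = -5759 / 16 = -359.94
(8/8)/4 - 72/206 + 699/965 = 248423/397580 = 0.62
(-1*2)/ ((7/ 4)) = -8/ 7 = -1.14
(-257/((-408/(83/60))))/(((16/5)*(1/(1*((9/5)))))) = 21331/43520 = 0.49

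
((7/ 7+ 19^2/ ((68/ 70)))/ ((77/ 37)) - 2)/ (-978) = -463517/ 2560404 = -0.18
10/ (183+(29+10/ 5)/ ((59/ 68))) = 118/ 2581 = 0.05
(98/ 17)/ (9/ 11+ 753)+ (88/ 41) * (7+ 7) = 86855923/ 2889762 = 30.06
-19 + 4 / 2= -17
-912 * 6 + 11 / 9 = -49237 / 9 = -5470.78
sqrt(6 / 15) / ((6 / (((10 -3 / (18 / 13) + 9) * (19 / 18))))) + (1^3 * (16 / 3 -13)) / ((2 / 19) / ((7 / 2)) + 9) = -3059 / 3603 + 1919 * sqrt(10) / 3240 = 1.02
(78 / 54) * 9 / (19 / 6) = 78 / 19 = 4.11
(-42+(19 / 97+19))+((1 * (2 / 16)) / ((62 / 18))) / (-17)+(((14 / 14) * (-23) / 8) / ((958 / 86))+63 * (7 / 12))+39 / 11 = 9282259515 / 538692022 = 17.23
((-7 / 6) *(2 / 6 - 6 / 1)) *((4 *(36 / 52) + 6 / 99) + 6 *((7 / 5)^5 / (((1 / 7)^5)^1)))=43262157538222 / 12065625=3585571.20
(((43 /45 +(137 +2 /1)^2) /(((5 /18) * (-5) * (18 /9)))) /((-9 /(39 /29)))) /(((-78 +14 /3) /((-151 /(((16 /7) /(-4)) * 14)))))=-106675309 /398750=-267.52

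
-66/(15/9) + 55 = 77/5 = 15.40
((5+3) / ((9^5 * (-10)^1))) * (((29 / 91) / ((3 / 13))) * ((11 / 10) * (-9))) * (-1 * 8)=-5104 / 3444525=-0.00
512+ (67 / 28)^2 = 405897 / 784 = 517.73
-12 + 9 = -3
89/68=1.31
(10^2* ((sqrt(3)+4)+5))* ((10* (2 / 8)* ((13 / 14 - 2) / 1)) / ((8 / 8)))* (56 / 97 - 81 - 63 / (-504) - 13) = 135748125* sqrt(3) / 5432+1221733125 / 5432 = 268198.78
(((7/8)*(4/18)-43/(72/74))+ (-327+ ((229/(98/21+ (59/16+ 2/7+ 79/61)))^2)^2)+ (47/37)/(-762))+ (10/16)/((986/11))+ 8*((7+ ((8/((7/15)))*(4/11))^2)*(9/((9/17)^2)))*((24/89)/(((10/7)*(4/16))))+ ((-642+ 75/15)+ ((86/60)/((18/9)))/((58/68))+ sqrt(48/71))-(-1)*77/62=4*sqrt(213)/71+ 648169453892017123009827077944672632192179/2233778818712336069695795348598148240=290168.07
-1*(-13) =13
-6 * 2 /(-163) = 12 /163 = 0.07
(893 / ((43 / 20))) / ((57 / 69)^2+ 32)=12.71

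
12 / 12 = 1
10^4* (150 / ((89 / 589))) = 883500000 / 89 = 9926966.29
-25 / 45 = -5 / 9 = -0.56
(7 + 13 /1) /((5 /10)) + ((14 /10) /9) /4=7207 /180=40.04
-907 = -907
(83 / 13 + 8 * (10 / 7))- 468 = -40967 / 91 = -450.19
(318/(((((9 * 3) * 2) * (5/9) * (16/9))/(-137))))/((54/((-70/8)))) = 132.36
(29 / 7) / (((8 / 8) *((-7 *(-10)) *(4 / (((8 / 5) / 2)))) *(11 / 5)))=29 / 5390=0.01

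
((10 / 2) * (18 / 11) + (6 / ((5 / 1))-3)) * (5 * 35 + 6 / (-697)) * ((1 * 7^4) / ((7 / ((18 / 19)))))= 264315848706 / 728365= 362889.28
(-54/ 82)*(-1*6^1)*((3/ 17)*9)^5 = 2324522934/ 58214137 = 39.93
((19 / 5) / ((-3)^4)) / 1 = 19 / 405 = 0.05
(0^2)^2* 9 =0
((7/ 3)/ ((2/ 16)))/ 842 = 28/ 1263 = 0.02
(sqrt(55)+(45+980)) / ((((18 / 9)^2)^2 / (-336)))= -21525-21*sqrt(55)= -21680.74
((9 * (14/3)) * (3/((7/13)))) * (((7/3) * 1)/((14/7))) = 273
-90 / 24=-15 / 4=-3.75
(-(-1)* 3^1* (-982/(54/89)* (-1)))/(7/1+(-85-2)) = -43699/720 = -60.69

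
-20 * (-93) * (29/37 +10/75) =63116/37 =1705.84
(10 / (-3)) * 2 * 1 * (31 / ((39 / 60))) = -12400 / 39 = -317.95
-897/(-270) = 299/90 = 3.32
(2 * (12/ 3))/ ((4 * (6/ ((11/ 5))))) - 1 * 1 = -4/ 15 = -0.27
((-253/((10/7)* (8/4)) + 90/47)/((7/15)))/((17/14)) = -244311/1598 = -152.89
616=616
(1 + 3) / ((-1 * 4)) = -1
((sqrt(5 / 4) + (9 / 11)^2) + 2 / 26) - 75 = -73.14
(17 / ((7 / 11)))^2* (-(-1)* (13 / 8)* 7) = 454597 / 56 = 8117.80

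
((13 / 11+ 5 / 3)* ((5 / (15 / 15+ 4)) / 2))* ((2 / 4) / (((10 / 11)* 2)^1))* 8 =3.13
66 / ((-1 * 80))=-33 / 40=-0.82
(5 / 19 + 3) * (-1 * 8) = -496 / 19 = -26.11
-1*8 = -8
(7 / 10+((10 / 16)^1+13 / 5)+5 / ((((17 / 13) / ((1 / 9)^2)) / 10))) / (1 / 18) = 79.15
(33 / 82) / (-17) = -33 / 1394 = -0.02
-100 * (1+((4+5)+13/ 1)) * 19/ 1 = -43700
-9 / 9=-1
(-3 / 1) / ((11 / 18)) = -54 / 11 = -4.91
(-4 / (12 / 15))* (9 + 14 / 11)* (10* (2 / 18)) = -57.07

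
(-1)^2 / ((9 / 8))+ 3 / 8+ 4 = 5.26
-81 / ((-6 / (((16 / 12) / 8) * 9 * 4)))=81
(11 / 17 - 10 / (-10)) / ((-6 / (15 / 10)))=-7 / 17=-0.41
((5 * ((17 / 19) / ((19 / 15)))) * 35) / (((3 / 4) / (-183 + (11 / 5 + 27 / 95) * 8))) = -184414300 / 6859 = -26886.47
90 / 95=18 / 19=0.95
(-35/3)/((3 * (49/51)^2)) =-1445/343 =-4.21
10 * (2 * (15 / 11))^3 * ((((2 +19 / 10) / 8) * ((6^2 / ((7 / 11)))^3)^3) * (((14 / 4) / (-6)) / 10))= -34233510454656715.82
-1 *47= -47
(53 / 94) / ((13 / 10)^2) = 2650 / 7943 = 0.33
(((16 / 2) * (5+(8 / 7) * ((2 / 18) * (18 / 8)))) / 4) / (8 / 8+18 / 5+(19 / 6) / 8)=17760 / 8393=2.12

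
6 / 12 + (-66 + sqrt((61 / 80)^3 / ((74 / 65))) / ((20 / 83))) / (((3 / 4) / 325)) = -57199 / 2 + 65819 * sqrt(58682) / 14208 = -27477.30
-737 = -737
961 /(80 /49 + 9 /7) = 47089 /143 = 329.29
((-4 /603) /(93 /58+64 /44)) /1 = -2552 /1176453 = -0.00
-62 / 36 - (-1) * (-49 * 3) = -2677 / 18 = -148.72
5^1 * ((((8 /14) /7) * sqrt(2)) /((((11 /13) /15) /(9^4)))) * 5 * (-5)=-639697500 * sqrt(2) /539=-1678420.93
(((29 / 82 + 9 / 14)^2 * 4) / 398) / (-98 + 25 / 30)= -89232 / 868745843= -0.00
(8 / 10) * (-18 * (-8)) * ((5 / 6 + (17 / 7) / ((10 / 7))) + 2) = 13056 / 25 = 522.24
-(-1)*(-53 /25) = -53 /25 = -2.12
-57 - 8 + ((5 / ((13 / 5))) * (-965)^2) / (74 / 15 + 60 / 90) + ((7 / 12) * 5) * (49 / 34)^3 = 13722910189145 / 42919968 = 319732.54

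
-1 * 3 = -3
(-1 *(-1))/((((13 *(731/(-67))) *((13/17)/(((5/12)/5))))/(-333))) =7437/29068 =0.26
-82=-82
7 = 7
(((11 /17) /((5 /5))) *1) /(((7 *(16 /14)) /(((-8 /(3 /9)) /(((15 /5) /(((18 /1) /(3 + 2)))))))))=-198 /85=-2.33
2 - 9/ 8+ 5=47/ 8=5.88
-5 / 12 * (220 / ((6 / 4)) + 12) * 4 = -2380 / 9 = -264.44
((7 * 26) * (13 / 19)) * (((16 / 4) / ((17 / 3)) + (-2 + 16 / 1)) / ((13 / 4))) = 182000 / 323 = 563.47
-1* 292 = -292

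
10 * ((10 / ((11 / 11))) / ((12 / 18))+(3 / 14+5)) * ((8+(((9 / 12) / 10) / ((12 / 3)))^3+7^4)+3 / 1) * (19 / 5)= 53122351249179 / 28672000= 1852760.58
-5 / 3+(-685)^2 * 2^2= 5630695 / 3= 1876898.33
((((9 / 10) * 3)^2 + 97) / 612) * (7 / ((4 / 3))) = 0.89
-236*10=-2360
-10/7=-1.43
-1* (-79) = 79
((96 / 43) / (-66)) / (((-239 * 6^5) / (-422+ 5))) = -139 / 18313614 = -0.00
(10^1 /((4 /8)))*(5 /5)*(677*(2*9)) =243720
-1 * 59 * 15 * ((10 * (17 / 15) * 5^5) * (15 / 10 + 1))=-78359375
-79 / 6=-13.17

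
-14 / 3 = -4.67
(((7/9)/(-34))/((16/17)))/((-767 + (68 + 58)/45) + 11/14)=245/7695216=0.00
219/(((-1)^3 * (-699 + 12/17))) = 1241/3957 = 0.31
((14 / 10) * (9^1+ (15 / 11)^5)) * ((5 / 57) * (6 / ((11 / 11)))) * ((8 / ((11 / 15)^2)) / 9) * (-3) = -18554205600 / 370256249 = -50.11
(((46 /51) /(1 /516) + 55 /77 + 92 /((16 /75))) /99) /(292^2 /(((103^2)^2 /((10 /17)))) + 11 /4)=48076221370031 /14587944737751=3.30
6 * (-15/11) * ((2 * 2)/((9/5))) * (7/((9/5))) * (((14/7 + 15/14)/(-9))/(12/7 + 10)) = 75250/36531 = 2.06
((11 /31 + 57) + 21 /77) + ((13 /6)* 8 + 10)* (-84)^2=65786275 /341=192921.63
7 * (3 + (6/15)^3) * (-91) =-243971/125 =-1951.77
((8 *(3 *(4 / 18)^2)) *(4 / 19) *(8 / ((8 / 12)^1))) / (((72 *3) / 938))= 60032 / 4617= 13.00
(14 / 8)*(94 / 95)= 329 / 190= 1.73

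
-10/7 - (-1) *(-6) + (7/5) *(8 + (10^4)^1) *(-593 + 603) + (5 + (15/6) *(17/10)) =3923187/28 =140113.82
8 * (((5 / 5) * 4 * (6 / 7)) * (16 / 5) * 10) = 6144 / 7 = 877.71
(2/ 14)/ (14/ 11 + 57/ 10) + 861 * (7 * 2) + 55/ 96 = 6213226751/ 515424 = 12054.59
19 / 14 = 1.36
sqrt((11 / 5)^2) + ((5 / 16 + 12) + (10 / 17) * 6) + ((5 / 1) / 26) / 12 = 957793 / 53040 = 18.06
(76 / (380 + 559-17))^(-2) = 212521 / 1444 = 147.18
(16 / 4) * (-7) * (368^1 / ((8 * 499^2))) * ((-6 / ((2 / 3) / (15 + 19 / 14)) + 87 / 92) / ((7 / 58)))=10926852 / 1743007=6.27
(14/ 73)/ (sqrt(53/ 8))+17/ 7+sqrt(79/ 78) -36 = -235/ 7+28 * sqrt(106)/ 3869+sqrt(6162)/ 78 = -32.49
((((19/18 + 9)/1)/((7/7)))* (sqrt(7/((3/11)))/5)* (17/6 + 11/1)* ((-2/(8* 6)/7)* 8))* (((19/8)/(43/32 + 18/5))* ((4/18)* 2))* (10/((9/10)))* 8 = -913398400* sqrt(231)/108984771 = -127.38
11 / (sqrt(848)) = 11 * sqrt(53) / 212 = 0.38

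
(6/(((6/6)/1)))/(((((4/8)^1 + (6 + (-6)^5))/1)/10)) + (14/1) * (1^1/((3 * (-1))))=-217906/46617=-4.67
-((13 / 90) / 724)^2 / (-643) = 169 / 2730065860800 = 0.00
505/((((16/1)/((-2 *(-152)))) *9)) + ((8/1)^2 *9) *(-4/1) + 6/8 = -44537/36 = -1237.14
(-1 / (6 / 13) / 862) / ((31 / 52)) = -169 / 40083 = -0.00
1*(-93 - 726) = -819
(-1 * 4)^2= 16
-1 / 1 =-1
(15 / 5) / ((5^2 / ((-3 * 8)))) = -72 / 25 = -2.88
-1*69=-69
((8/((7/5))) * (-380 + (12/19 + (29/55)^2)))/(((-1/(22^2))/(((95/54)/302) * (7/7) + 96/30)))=6509150096072/1936575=3361166.03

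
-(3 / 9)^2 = -1 / 9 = -0.11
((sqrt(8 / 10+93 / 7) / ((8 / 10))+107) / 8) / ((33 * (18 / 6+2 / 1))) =0.08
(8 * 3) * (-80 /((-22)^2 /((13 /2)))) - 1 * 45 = -8565 /121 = -70.79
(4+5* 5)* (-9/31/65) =-0.13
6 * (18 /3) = 36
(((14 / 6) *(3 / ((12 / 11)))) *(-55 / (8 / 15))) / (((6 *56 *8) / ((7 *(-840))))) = 741125 / 512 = 1447.51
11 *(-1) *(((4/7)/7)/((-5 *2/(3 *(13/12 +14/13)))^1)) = 3707/6370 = 0.58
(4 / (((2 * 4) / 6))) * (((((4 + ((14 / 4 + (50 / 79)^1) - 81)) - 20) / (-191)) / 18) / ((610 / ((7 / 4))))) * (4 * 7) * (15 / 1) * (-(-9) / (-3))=-2156931 / 7363432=-0.29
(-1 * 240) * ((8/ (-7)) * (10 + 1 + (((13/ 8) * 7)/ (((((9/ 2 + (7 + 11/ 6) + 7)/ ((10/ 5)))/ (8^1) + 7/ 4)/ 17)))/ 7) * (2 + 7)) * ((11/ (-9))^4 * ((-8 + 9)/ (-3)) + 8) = 53399805824/ 147987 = 360841.19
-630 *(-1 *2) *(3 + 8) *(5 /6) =11550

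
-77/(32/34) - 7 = -1421/16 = -88.81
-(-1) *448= 448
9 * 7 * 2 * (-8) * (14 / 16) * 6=-5292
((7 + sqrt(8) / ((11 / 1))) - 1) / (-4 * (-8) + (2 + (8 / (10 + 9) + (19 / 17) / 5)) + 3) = 1615 * sqrt(2) / 334378 + 4845 / 30398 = 0.17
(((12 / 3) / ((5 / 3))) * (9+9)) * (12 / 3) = 864 / 5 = 172.80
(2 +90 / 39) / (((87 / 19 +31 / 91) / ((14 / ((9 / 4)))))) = 208544 / 38277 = 5.45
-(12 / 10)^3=-216 / 125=-1.73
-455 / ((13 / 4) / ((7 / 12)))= -245 / 3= -81.67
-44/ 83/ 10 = -22/ 415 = -0.05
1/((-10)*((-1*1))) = 1/10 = 0.10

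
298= 298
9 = 9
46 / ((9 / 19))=97.11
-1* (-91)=91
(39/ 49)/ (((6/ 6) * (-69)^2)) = 13/ 77763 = 0.00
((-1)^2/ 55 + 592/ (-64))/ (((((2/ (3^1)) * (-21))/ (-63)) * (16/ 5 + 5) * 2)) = -2.53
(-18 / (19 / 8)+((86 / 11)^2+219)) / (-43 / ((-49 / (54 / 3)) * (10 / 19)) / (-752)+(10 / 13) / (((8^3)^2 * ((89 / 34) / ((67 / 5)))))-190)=-547084553994567680 / 381470522901187269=-1.43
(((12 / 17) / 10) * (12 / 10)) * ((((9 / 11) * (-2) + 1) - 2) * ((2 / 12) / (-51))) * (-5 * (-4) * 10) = 464 / 3179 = 0.15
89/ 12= 7.42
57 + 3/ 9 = 172/ 3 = 57.33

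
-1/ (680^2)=-1/ 462400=-0.00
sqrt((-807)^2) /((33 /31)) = 8339 /11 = 758.09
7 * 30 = 210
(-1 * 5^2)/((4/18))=-225/2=-112.50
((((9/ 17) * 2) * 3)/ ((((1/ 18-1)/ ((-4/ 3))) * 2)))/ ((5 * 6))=108/ 1445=0.07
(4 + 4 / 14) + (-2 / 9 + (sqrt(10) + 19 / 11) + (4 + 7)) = 19.95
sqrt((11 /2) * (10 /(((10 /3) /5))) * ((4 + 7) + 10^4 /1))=3 * sqrt(367070) /2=908.79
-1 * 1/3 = -1/3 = -0.33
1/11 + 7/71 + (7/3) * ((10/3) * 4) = 220012/7029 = 31.30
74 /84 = 37 /42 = 0.88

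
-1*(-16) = 16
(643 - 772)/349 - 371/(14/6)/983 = -182298/343067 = -0.53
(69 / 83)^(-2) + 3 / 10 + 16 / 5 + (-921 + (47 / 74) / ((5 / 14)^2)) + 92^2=66525043007 / 8807850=7552.93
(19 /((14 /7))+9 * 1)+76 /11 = 559 /22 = 25.41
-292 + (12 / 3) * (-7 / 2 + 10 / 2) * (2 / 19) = -5536 / 19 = -291.37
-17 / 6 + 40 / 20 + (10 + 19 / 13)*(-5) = -4535 / 78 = -58.14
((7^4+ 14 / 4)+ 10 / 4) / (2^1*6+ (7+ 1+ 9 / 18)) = 4814 / 41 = 117.41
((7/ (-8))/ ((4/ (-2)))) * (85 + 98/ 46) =3507/ 92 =38.12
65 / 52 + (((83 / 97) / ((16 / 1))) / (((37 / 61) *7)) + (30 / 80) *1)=658261 / 401968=1.64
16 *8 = 128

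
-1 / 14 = -0.07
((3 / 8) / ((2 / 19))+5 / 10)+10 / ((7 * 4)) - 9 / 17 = 7407 / 1904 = 3.89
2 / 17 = 0.12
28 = 28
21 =21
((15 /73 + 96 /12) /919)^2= 358801 /4500665569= 0.00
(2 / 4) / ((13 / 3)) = 3 / 26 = 0.12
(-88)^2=7744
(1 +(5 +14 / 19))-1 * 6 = 14 / 19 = 0.74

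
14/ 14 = 1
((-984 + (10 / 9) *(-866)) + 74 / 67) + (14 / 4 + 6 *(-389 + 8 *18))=-4114411 / 1206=-3411.62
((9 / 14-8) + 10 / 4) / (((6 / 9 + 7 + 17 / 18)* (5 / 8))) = -4896 / 5425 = -0.90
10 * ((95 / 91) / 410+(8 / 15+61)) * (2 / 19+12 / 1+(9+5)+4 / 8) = 2321158607 / 141778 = 16371.78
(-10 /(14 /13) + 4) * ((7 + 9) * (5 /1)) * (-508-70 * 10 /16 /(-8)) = 2974985 /14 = 212498.93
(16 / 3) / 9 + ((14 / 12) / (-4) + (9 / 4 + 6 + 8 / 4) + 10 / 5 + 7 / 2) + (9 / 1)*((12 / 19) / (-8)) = 62957 / 4104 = 15.34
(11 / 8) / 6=11 / 48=0.23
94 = 94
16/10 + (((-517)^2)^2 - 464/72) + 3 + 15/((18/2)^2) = 9644860285111/135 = 71443409519.34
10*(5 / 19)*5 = 250 / 19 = 13.16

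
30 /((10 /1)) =3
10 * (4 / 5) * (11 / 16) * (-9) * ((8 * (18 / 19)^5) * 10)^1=-7482689280 / 2476099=-3021.97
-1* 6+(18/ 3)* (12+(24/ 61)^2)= 249042/ 3721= 66.93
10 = 10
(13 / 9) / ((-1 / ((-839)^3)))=7677666347 / 9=853074038.56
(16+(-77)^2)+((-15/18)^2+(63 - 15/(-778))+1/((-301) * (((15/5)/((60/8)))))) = 6008.71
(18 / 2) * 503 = 4527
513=513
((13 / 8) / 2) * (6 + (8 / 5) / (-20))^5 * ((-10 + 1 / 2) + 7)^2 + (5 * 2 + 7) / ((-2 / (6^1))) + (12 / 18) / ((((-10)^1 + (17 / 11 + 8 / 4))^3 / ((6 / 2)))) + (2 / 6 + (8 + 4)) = 15470813194429298 / 419426953125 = 36885.60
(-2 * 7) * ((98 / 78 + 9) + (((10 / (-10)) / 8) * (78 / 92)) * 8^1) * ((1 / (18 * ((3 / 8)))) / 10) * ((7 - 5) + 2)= -945224 / 121095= -7.81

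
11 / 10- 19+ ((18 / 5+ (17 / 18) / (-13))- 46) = -60.37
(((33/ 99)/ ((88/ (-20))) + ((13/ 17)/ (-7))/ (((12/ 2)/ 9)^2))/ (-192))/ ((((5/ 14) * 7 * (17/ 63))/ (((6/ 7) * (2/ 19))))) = 15153/ 67649120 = 0.00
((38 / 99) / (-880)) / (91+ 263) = -19 / 15420240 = -0.00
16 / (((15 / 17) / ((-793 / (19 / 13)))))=-2804048 / 285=-9838.76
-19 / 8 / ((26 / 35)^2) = -23275 / 5408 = -4.30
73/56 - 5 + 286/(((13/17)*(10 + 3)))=18253/728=25.07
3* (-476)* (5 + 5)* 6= -85680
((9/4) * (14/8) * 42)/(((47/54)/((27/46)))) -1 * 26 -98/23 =702771/8648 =81.26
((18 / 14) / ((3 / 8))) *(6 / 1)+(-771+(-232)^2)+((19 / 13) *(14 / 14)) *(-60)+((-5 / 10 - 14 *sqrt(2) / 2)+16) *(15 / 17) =163980625 / 3094 - 105 *sqrt(2) / 17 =52990.82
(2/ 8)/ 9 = 1/ 36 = 0.03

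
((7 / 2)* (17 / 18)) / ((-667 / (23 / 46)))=-119 / 48024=-0.00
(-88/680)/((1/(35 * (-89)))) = 403.12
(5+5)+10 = 20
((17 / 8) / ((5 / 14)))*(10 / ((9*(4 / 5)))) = 595 / 72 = 8.26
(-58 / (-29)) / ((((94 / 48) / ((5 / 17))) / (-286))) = -68640 / 799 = -85.91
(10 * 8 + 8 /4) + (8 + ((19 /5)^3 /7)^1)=85609 /875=97.84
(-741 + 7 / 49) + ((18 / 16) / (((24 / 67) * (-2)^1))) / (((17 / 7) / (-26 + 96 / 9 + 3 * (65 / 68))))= -732.80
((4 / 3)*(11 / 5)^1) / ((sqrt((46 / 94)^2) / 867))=5196.97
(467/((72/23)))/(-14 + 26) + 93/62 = 12037/864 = 13.93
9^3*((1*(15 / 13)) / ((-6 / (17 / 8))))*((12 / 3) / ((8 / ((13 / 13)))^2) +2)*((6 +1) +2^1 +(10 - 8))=-22493295 / 3328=-6758.80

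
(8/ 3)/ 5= 8/ 15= 0.53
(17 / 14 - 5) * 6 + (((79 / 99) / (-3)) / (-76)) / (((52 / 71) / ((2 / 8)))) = -746461921 / 32864832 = -22.71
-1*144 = -144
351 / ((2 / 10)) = 1755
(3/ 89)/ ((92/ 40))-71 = -145307/ 2047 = -70.99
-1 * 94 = -94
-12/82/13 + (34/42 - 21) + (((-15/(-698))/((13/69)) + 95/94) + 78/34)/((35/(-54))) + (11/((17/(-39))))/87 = -97993188487/3803117565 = -25.77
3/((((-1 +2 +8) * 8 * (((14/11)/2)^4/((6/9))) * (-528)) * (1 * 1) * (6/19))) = -25289/24893568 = -0.00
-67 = -67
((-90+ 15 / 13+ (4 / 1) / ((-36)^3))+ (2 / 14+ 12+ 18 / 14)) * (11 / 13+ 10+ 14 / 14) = -880551353 / 985608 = -893.41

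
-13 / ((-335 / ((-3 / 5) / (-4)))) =39 / 6700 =0.01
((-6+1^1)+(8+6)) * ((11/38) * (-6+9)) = 297/38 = 7.82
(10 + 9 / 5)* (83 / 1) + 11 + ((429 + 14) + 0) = 7167 / 5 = 1433.40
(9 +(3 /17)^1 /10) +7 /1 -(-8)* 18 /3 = 10883 /170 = 64.02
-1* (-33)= 33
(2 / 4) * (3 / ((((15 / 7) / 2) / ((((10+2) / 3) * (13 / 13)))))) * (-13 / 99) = -364 / 495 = -0.74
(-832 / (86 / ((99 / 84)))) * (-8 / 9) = 9152 / 903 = 10.14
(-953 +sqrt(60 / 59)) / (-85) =953 / 85- 2 * sqrt(885) / 5015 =11.20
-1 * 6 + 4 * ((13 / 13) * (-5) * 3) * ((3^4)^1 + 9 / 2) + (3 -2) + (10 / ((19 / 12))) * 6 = -96845 / 19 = -5097.11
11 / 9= 1.22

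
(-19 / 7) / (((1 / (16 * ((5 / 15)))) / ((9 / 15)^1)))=-304 / 35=-8.69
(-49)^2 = 2401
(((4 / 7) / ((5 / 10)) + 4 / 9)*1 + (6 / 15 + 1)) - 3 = -4 / 315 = -0.01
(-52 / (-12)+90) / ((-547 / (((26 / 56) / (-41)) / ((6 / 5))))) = 0.00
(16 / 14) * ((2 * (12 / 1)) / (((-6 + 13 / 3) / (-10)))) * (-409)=-471168 / 7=-67309.71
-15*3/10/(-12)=3/8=0.38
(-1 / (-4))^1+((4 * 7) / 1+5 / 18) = 1027 / 36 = 28.53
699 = 699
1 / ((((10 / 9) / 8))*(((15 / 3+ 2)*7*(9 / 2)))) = 8 / 245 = 0.03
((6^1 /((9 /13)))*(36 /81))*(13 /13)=104 /27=3.85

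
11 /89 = 0.12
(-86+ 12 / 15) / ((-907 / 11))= 4686 / 4535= 1.03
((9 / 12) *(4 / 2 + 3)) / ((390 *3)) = 1 / 312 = 0.00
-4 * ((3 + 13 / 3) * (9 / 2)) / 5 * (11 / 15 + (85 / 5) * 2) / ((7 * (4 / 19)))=-108889 / 175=-622.22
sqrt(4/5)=2* sqrt(5)/5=0.89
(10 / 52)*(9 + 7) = 40 / 13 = 3.08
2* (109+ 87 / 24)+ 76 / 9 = 8413 / 36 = 233.69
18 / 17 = 1.06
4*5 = 20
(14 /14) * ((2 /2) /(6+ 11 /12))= 12 /83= 0.14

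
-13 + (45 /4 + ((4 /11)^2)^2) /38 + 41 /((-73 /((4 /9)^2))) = -168624810403 /13158979416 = -12.81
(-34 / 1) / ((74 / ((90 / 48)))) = -255 / 296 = -0.86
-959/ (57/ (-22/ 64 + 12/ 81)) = 162071/ 49248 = 3.29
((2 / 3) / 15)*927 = 206 / 5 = 41.20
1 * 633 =633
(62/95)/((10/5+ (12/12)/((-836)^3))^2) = 1113975791916720128/6827593551675001605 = 0.16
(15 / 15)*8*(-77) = -616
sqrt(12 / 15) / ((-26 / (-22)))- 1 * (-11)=22 * sqrt(5) / 65 + 11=11.76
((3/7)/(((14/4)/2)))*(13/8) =39/98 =0.40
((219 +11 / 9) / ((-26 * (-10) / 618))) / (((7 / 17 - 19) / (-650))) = 8676205 / 474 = 18304.23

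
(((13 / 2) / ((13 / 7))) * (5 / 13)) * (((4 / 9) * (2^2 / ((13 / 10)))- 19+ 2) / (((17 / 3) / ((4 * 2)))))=-256060 / 8619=-29.71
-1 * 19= -19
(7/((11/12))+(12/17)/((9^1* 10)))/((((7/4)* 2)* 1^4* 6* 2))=10721/58905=0.18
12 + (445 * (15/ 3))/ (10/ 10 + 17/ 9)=20337/ 26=782.19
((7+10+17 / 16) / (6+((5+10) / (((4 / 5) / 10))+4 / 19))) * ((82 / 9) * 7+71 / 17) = 197543 / 31176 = 6.34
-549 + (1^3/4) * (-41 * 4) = -590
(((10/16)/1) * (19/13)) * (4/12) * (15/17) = 475/1768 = 0.27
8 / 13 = 0.62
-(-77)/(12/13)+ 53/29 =29665/348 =85.24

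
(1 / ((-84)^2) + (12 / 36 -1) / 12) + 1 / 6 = 785 / 7056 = 0.11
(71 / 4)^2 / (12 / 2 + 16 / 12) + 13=19699 / 352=55.96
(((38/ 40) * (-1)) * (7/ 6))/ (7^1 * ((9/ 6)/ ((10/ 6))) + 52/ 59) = -413/ 2676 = -0.15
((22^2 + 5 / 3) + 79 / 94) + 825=369845 / 282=1311.51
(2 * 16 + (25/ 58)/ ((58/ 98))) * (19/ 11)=56.53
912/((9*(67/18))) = 1824/67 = 27.22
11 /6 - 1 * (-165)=1001 /6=166.83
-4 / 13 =-0.31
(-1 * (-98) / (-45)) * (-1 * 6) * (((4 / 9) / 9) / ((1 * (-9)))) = -784 / 10935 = -0.07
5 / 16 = 0.31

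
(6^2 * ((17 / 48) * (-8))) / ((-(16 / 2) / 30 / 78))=29835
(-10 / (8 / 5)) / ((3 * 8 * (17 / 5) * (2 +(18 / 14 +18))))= -875 / 243168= -0.00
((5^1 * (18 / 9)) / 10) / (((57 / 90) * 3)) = 10 / 19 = 0.53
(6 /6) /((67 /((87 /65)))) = 87 /4355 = 0.02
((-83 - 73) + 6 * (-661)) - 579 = -4701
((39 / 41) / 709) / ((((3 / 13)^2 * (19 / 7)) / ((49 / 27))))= 753571 / 44737191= 0.02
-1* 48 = -48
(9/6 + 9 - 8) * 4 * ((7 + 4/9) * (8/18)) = 2680/81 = 33.09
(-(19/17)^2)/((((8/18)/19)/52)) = -802503/289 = -2776.83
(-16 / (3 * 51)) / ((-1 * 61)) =16 / 9333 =0.00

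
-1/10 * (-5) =0.50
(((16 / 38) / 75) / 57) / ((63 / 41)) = 328 / 5117175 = 0.00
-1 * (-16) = 16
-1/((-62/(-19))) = -0.31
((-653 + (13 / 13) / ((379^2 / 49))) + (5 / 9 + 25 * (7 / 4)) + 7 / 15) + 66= -14019496421 / 25855380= -542.23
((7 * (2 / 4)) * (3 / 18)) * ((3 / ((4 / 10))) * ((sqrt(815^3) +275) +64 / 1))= 11865 / 8 +28525 * sqrt(815) / 8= 103275.32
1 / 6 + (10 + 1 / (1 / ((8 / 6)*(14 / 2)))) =39 / 2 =19.50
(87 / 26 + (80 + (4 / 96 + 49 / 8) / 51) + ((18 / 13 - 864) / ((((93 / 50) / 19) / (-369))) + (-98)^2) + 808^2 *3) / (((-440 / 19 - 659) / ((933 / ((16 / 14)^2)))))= -11648473169583845 / 2131099464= -5465945.33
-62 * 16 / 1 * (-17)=16864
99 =99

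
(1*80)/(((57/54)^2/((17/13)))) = 440640/4693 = 93.89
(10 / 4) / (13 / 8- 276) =-0.01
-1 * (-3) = 3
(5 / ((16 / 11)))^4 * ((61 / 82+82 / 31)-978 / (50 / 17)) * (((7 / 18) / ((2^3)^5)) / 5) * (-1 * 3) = 0.33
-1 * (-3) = 3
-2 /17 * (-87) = 174 /17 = 10.24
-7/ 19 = -0.37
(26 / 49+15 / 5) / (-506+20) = -173 / 23814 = -0.01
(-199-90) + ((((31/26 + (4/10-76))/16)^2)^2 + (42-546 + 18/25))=-6074918436177759/18717736960000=-324.55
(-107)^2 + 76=11525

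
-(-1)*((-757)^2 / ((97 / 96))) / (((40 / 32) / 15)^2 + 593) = 956.38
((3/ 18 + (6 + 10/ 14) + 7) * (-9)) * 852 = -745074/ 7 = -106439.14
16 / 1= 16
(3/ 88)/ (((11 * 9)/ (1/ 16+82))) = 1313/ 46464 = 0.03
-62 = -62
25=25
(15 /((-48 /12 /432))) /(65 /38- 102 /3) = 20520 /409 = 50.17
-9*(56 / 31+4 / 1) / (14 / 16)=-12960 / 217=-59.72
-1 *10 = -10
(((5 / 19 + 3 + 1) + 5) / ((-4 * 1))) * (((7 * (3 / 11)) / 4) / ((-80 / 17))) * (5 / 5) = 357 / 1520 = 0.23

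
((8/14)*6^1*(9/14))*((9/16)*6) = 7.44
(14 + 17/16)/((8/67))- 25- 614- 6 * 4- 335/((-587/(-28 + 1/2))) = -41516079/75136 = -552.55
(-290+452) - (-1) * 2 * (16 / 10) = 826 / 5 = 165.20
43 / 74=0.58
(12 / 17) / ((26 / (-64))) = -384 / 221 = -1.74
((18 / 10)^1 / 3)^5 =243 / 3125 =0.08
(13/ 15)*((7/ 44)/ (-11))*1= -91/ 7260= -0.01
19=19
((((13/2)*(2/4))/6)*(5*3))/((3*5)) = 13/24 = 0.54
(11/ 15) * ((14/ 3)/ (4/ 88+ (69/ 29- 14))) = -14036/ 47475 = -0.30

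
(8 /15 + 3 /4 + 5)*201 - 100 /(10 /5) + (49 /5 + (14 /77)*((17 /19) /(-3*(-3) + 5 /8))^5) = 360588588924509970351 /294899683951995892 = 1222.75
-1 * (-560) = 560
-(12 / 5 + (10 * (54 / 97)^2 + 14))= -917338 / 47045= -19.50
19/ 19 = 1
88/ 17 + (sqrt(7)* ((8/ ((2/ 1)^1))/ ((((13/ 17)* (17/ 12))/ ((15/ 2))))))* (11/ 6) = 88/ 17 + 660* sqrt(7)/ 13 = 139.50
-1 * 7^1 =-7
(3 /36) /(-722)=-1 /8664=-0.00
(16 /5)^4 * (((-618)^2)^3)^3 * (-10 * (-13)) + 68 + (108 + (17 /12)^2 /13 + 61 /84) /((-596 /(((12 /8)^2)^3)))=16361888880869990312543493066203037045271240083150336221008718921 /6942208000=2356871024444959055180066000000000000000000000000000000.00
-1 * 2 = -2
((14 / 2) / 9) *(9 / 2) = 7 / 2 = 3.50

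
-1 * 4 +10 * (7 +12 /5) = 90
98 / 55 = 1.78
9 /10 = 0.90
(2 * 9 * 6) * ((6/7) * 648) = 419904/7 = 59986.29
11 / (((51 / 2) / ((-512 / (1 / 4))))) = -45056 / 51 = -883.45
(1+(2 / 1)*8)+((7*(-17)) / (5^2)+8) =506 / 25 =20.24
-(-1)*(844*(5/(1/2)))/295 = 1688/59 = 28.61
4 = 4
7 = 7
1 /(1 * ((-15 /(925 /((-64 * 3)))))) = 185 /576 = 0.32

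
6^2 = 36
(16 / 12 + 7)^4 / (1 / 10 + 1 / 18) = 31001.98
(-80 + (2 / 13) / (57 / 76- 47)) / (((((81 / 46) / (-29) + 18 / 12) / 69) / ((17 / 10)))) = -6272428647 / 962000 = -6520.20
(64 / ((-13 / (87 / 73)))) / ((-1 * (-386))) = -2784 / 183157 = -0.02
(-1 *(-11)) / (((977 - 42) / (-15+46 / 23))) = -13 / 85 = -0.15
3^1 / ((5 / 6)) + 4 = 38 / 5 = 7.60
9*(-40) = -360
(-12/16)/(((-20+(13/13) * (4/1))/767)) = 2301/64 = 35.95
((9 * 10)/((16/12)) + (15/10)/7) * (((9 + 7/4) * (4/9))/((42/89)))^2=1157028391/166698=6940.87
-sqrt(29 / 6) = -sqrt(174) / 6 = -2.20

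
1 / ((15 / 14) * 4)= 7 / 30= 0.23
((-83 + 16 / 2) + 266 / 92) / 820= -3317 / 37720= -0.09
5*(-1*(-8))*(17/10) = 68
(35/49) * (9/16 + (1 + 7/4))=265/112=2.37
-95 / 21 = -4.52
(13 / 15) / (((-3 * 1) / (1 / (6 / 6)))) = -13 / 45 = -0.29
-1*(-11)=11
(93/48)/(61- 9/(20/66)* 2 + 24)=155/2048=0.08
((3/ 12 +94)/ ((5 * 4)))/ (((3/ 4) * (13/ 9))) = 4.35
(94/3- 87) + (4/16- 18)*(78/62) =-29015/372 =-78.00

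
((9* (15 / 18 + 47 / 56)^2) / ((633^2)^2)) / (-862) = -0.00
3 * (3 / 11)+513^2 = 2894868 / 11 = 263169.82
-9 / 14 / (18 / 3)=-0.11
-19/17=-1.12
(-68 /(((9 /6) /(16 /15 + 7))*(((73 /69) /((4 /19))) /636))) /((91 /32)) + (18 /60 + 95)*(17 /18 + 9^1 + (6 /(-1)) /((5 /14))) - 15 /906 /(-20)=-580725673715189 /34305780600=-16927.92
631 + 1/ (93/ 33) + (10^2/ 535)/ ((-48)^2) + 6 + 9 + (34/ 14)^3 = 432964483373/ 655333056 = 660.68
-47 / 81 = -0.58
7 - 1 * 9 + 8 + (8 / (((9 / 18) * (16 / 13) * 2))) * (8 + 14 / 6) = 439 / 6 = 73.17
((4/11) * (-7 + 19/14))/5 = -158/385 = -0.41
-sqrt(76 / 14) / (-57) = sqrt(266) / 399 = 0.04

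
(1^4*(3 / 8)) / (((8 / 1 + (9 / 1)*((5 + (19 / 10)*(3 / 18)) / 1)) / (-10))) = -75 / 1117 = -0.07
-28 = -28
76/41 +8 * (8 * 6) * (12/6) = 31564/41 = 769.85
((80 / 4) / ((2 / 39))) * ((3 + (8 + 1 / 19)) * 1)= 81900 / 19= 4310.53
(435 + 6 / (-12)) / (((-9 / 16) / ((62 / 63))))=-431024 / 567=-760.18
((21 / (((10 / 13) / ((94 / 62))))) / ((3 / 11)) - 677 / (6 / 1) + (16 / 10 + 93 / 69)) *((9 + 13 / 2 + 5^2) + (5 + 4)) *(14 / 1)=103463976 / 3565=29022.15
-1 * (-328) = 328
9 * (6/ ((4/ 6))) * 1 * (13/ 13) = 81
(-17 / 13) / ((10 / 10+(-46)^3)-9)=0.00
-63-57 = -120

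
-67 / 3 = -22.33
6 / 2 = 3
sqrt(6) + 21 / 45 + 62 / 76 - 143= -80779 / 570 + sqrt(6)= -139.27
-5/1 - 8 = -13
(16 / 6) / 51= 8 / 153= 0.05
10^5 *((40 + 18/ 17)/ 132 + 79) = 4449350000/ 561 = 7931105.17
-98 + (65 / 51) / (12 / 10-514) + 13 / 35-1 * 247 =-1577286743 / 4576740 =-344.63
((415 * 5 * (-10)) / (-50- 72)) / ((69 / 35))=363125 / 4209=86.27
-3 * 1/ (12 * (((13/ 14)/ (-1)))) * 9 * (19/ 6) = 399/ 52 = 7.67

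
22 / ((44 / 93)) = 46.50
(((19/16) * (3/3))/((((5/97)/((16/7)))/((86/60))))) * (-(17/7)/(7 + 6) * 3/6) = -1347233/191100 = -7.05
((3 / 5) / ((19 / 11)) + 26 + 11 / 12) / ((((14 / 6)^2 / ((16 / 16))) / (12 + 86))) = 93243 / 190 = 490.75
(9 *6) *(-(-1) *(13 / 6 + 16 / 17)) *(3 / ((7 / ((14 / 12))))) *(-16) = -22824 / 17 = -1342.59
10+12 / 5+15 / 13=881 / 65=13.55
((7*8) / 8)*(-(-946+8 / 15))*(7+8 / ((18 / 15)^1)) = 4070234 / 45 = 90449.64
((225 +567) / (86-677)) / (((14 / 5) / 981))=-647460 / 1379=-469.51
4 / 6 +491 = 1475 / 3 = 491.67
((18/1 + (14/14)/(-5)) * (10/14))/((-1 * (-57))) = 89/399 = 0.22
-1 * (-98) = 98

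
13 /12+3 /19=283 /228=1.24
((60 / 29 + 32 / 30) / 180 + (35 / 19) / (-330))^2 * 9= 9382440769 / 7438983502500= 0.00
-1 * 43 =-43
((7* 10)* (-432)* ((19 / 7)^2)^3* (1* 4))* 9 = -7316575413120 / 16807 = -435329054.15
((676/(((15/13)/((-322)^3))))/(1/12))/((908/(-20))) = 1173593389696/227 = 5170014932.58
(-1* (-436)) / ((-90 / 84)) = -6104 / 15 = -406.93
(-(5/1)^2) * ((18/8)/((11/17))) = -86.93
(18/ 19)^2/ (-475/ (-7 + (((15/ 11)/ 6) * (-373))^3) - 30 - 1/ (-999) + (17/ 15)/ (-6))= -6998915372586120/ 235404329157640939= -0.03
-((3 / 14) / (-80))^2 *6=-27 / 627200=-0.00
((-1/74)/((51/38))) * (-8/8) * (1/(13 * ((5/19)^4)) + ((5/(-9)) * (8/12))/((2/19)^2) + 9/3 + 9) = -44902529/827921250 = -0.05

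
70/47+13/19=1941/893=2.17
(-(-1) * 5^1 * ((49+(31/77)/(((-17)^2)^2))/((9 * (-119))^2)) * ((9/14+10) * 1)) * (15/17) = 195639957650/97537092233427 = 0.00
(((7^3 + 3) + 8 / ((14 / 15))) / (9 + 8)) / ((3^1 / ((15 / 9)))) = 730 / 63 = 11.59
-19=-19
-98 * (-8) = 784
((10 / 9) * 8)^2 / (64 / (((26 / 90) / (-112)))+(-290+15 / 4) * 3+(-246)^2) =332800 / 146766897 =0.00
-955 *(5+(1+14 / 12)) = -41065 / 6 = -6844.17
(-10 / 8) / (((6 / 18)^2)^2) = -405 / 4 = -101.25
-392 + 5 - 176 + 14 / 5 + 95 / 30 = -16711 / 30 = -557.03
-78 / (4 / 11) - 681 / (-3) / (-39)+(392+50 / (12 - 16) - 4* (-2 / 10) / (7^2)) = 1521116 / 9555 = 159.20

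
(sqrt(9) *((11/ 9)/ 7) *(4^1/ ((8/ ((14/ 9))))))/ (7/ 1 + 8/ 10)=55/ 1053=0.05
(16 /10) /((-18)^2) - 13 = -5263 /405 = -13.00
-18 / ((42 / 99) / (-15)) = 4455 / 7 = 636.43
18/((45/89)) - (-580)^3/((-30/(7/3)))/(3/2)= -10116882.92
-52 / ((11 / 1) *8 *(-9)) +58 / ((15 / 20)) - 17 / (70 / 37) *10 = -17267 / 1386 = -12.46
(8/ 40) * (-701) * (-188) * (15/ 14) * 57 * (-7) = -11267874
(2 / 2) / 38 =1 / 38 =0.03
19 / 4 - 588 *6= -14093 / 4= -3523.25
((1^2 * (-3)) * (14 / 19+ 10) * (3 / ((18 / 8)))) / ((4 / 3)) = -612 / 19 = -32.21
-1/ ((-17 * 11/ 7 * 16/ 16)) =0.04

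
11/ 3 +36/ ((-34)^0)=119/ 3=39.67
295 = 295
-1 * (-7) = 7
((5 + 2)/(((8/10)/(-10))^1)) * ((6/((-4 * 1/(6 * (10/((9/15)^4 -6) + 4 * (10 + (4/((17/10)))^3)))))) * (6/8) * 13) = 16682923837125/24034396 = 694127.03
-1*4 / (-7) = 4 / 7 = 0.57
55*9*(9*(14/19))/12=273.55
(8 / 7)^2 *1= 64 / 49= 1.31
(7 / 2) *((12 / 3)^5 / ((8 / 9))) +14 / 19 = 76622 / 19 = 4032.74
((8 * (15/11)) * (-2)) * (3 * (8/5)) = -104.73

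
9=9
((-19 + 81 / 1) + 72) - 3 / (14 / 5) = 1861 / 14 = 132.93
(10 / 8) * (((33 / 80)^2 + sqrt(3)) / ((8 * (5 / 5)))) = 1089 / 40960 + 5 * sqrt(3) / 32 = 0.30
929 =929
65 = 65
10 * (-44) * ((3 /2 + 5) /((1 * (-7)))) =2860 /7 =408.57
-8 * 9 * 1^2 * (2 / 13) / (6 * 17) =-24 / 221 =-0.11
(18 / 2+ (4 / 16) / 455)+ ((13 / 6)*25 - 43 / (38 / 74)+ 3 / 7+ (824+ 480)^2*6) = 1058404845607 / 103740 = 10202475.86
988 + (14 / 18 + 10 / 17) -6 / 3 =151067 / 153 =987.37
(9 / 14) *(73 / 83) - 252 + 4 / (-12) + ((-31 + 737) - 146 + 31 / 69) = 24749453 / 80178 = 308.68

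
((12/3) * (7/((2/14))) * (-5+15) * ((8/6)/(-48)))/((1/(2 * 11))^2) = -237160/9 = -26351.11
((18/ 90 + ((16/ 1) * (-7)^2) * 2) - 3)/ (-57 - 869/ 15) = -11739/ 862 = -13.62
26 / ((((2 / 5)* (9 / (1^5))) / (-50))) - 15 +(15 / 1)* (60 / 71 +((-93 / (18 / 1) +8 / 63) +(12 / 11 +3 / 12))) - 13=-85006381 / 196812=-431.92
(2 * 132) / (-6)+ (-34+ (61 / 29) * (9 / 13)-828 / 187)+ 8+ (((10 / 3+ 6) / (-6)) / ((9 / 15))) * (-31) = 14083409 / 1903473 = 7.40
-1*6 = -6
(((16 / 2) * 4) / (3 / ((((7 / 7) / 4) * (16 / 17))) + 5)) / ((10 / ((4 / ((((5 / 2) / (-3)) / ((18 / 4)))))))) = -6912 / 1775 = -3.89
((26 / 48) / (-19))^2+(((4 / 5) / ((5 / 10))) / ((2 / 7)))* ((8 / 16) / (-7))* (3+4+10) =-7068979 / 1039680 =-6.80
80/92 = 20/23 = 0.87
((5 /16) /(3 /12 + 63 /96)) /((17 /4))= 40 /493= 0.08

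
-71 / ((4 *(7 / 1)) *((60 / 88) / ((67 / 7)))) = -52327 / 1470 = -35.60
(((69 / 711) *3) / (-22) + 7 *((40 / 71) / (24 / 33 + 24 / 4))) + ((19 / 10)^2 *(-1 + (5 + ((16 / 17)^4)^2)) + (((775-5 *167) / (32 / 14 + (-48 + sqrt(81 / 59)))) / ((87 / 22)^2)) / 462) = 3080 *sqrt(59) / 5077647671 + 125432128431612293466460347467 / 7277400769468853585766167370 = 17.24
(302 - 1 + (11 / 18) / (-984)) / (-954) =-5331301 / 16897248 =-0.32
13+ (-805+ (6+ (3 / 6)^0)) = -785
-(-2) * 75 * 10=1500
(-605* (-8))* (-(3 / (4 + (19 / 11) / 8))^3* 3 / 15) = -348.79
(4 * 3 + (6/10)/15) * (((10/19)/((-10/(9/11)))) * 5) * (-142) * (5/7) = 54954/209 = 262.94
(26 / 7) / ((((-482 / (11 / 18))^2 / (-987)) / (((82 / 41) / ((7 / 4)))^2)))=-591448 / 76841163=-0.01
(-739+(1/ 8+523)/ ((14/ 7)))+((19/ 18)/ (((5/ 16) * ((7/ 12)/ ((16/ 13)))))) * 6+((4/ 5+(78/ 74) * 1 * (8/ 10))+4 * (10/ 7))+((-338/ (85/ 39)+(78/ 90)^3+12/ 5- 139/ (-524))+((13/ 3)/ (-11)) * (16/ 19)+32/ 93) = -1519142868092675503/ 2623403376594000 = -579.07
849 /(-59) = -849 /59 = -14.39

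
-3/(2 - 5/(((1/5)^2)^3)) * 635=635/26041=0.02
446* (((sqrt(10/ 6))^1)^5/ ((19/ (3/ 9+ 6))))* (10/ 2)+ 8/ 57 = 8/ 57+ 55750* sqrt(15)/ 81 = 2665.80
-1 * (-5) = 5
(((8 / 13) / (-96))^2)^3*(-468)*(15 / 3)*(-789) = 1315 / 10265508864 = 0.00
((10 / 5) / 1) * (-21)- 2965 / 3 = -3091 / 3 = -1030.33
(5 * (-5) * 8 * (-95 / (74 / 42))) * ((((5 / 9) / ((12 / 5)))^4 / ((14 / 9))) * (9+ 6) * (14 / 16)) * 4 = 32470703125 / 31072896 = 1044.98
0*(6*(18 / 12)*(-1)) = 0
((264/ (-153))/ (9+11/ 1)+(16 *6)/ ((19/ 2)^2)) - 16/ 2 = -646462/ 92055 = -7.02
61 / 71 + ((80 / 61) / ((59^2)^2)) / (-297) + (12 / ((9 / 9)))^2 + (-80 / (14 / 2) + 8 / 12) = 14630884834432421 / 109106523930789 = 134.10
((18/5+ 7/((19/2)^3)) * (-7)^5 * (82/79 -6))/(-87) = -815254863248/235709535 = -3458.73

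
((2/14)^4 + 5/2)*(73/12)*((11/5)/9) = 9641621/2593080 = 3.72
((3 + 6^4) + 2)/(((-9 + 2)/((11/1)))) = -14311/7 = -2044.43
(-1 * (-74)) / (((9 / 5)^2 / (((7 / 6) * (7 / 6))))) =45325 / 1458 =31.09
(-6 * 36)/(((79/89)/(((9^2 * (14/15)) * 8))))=-58133376/395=-147173.10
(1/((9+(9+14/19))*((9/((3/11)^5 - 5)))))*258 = -328847402/43000617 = -7.65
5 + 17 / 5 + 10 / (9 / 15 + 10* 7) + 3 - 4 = 13311 / 1765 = 7.54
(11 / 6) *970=5335 / 3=1778.33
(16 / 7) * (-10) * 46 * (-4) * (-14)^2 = 824320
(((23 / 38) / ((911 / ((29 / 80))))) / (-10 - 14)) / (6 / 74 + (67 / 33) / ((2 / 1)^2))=-11803 / 692360000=-0.00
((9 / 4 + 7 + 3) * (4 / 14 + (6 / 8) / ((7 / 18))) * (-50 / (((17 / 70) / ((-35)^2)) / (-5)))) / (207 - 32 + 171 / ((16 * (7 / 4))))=16281781250 / 86207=188868.44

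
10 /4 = 5 /2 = 2.50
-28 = -28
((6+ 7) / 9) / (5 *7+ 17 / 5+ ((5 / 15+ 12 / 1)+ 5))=65 / 2508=0.03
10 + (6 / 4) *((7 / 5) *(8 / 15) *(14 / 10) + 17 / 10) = 7059 / 500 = 14.12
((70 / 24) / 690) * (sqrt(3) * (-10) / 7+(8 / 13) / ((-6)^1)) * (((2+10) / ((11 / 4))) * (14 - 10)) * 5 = -400 * sqrt(3) / 759 - 1120 / 29601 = -0.95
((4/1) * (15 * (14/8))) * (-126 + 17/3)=-12635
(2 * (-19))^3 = -54872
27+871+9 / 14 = 12581 / 14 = 898.64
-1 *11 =-11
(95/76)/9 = 5/36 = 0.14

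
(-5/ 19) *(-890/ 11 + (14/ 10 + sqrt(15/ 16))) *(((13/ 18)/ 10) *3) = 56849/ 12540 -13 *sqrt(15)/ 912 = 4.48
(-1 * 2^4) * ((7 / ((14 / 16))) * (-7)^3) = 43904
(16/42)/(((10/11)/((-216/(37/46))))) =-145728/1295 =-112.53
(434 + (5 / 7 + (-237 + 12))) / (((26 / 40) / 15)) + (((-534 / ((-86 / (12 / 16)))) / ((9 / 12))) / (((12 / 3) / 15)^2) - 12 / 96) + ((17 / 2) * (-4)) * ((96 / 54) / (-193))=535819002415 / 108750096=4927.07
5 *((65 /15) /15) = 13 /9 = 1.44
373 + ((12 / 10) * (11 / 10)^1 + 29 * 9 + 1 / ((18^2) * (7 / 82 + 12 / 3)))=172394287 / 271350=635.32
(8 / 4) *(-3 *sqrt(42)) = -6 *sqrt(42) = -38.88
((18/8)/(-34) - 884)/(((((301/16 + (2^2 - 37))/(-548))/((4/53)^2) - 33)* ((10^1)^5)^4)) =16471921/53016903906250000000000000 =0.00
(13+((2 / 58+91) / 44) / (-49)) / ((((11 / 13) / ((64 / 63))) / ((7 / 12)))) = 3829904 / 422037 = 9.07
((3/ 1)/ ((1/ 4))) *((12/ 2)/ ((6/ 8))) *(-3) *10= -2880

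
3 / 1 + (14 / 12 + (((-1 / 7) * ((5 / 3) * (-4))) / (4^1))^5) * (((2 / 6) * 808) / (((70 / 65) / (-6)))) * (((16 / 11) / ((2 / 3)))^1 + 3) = -951245830595 / 104825259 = -9074.59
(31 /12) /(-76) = -31 /912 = -0.03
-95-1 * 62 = -157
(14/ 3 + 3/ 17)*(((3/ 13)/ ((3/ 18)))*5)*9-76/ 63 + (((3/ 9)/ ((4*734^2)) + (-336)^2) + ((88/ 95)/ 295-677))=7278053341660284077/ 64682560479600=112519.56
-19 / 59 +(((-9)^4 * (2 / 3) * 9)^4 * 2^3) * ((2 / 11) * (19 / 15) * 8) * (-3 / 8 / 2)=-21536779029495809875093 / 3245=-6636911873496397496.18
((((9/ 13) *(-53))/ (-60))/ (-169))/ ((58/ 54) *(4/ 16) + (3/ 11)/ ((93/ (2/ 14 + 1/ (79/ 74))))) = -809543889/ 60781026605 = -0.01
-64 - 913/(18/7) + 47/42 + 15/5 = -26141/63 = -414.94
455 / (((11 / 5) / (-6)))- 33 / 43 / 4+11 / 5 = -11720003 / 9460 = -1238.90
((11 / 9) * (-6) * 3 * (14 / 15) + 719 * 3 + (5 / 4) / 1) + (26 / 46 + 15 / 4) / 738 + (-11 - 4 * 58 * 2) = 564461039 / 339480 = 1662.72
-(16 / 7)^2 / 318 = -128 / 7791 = -0.02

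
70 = 70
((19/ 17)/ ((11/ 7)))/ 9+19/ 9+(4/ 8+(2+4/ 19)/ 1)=313417/ 63954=4.90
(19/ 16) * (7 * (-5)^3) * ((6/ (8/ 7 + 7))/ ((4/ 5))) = -30625/ 32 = -957.03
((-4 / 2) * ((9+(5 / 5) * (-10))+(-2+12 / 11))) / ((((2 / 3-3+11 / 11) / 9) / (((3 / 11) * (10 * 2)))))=-17010 / 121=-140.58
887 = 887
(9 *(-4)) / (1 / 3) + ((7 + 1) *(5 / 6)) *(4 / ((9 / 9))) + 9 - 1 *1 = -220 / 3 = -73.33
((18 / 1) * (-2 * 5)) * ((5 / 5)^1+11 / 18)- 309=-599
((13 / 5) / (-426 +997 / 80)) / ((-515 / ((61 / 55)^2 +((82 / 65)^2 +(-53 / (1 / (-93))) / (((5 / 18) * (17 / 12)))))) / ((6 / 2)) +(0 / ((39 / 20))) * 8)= 5226292434288 / 11390158476125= 0.46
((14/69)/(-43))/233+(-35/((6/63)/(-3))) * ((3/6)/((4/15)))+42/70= 114358738433/55304880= 2067.79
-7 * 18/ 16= -7.88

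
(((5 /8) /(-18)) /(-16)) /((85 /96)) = 1 /408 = 0.00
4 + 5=9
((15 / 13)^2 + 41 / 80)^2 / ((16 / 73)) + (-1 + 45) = 174050659593 / 2924646400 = 59.51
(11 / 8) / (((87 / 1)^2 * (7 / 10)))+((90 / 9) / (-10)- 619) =-131397785 / 211932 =-620.00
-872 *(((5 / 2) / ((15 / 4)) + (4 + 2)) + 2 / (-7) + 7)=-245032 / 21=-11668.19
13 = 13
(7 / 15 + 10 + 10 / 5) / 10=187 / 150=1.25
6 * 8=48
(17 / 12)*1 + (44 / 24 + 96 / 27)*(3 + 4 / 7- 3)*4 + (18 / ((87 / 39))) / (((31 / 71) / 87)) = 12667475 / 7812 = 1621.54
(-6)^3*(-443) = 95688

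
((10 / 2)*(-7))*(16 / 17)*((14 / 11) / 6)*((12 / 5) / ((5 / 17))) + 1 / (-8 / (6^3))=-4621 / 55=-84.02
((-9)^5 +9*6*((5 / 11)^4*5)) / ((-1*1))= 59037.47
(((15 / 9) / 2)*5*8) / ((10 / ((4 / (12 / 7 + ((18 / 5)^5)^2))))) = 683593750 / 18745040830401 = 0.00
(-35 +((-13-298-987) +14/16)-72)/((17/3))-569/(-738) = -12396239/50184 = -247.02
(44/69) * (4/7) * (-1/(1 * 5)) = -176/2415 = -0.07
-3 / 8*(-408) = 153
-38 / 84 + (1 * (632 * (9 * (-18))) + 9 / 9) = -4300105 / 42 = -102383.45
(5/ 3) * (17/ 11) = 2.58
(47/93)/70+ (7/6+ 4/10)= 5123/3255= 1.57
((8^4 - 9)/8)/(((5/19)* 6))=77653/240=323.55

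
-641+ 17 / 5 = -3188 / 5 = -637.60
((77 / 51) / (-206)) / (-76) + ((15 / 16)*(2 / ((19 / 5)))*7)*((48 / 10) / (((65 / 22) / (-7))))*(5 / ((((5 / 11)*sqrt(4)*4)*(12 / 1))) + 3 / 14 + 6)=-5160771077 / 20759856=-248.59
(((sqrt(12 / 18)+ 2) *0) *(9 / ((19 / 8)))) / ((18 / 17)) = 0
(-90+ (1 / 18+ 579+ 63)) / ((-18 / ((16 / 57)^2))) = -33472 / 13851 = -2.42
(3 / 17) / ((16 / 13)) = 39 / 272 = 0.14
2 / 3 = 0.67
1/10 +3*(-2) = -59/10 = -5.90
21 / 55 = 0.38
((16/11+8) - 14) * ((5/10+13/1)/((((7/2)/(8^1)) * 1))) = -140.26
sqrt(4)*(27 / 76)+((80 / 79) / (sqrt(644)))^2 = 27190427 / 38182438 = 0.71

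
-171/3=-57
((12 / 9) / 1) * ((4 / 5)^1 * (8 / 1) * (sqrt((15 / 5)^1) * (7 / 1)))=896 * sqrt(3) / 15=103.46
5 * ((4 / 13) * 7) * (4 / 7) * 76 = 6080 / 13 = 467.69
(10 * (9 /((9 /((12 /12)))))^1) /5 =2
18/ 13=1.38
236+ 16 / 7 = 1668 / 7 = 238.29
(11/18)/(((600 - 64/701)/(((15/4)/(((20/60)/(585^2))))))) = 13194484875/3364288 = 3921.92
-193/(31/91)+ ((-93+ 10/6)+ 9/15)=-305636/465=-657.28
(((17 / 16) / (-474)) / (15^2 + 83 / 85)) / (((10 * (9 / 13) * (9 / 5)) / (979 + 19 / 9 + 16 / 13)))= -83039815 / 106195961088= -0.00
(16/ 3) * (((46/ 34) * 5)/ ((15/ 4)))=1472/ 153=9.62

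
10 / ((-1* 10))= -1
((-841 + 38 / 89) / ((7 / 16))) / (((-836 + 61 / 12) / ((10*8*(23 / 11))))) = 2402657280 / 6211933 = 386.78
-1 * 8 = -8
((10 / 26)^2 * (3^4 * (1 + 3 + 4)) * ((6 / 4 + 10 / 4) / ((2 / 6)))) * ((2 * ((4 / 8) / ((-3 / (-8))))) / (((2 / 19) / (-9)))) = -44323200 / 169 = -262267.46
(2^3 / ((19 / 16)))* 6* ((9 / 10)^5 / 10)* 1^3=708588 / 296875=2.39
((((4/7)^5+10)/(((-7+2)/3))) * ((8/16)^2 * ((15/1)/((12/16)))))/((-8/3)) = 760923/67228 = 11.32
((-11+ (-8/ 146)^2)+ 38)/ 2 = 143899/ 10658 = 13.50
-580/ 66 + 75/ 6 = 245/ 66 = 3.71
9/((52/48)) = 108/13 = 8.31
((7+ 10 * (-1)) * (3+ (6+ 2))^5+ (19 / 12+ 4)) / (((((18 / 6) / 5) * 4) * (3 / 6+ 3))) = -28988845 / 504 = -57517.55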